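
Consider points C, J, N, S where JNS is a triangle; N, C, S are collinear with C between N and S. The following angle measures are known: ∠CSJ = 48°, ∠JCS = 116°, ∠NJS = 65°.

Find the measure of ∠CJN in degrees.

∠CJN = 49°

1. ∠JSN = 48°  [C on ray SN]
2. ∠JCN = 64°  [linear pair at C on NS]
3. ∠JNS = 67°  [△JNS]
4. ∠CNJ = 67°  [C on ray NS]
5. ∠CJN = 49°  [△JNC]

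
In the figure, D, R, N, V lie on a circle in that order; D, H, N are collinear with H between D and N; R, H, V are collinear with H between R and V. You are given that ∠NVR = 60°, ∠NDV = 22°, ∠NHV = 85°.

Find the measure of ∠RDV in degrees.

1. ∠NDR = 60°  [same arc RN]
2. ∠DHR = 85°  [vertical angles at H]
3. ∠DHV = 95°  [linear pair at H on DN]
4. ∠DRV = 35°  [△DHR]
5. ∠DVR = 63°  [△DHV]
6. ∠RDV = 82°  [△DRV]

∠RDV = 82°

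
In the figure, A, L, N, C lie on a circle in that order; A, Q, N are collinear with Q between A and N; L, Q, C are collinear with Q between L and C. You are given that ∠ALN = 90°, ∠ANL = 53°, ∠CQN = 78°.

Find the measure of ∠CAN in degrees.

1. ∠ACL = 53°  [same arc AL]
2. ∠AQC = 102°  [linear pair at Q on AN]
3. ∠CAN = 25°  [△AQC]

∠CAN = 25°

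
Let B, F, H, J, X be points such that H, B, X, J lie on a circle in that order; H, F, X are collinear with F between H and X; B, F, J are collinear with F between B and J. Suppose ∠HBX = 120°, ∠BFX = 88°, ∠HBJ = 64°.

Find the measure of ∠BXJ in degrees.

1. ∠HJX = 60°  [cyclic HBXJ, opposite ∠B+∠J]
2. ∠HFJ = 88°  [vertical angles at F]
3. ∠HXJ = 64°  [same arc HJ]
4. ∠JHX = 56°  [△HXJ]
5. ∠JFX = 92°  [linear pair at F on HX]
6. ∠BJX = 24°  [△XFJ]
7. ∠JBX = 56°  [same arc XJ]
8. ∠BXJ = 100°  [△BXJ]

∠BXJ = 100°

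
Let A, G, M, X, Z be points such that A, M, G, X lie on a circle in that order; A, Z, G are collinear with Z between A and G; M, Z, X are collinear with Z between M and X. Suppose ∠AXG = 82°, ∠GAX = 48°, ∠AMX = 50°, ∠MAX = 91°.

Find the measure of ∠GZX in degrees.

1. ∠AGX = 50°  [△AGX]
2. ∠GMX = 48°  [same arc GX]
3. ∠MGX = 89°  [cyclic AMGX, opposite ∠A+∠G]
4. ∠GXM = 43°  [△MGX]
5. ∠GZX = 87°  [△GZX]

∠GZX = 87°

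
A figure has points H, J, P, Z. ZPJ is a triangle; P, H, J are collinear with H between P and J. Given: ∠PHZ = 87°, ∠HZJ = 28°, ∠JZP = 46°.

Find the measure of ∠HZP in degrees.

1. ∠JHZ = 93°  [linear pair at H on PJ]
2. ∠HJZ = 59°  [△ZHJ]
3. ∠PJZ = 59°  [H on ray JP]
4. ∠JPZ = 75°  [△ZPJ]
5. ∠HPZ = 75°  [H on ray PJ]
6. ∠HZP = 18°  [△ZPH]

∠HZP = 18°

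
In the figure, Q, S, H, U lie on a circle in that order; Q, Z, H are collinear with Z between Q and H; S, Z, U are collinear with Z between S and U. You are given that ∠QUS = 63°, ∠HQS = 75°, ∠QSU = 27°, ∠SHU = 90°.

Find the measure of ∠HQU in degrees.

∠HQU = 15°

1. ∠QHS = 63°  [same arc QS]
2. ∠HSQ = 42°  [△QSH]
3. ∠QHU = 27°  [same arc QU]
4. ∠HUQ = 138°  [cyclic QSHU, opposite ∠S+∠U]
5. ∠HQU = 15°  [△QHU]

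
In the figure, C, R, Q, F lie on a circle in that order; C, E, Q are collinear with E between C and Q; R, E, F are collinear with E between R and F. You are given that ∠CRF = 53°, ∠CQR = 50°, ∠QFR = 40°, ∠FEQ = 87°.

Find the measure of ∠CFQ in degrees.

∠CFQ = 90°

1. ∠CQF = 53°  [same arc CF]
2. ∠CFR = 50°  [same arc CR]
3. ∠CEF = 93°  [linear pair at E on CQ]
4. ∠FCQ = 37°  [△CEF]
5. ∠CFQ = 90°  [△CQF]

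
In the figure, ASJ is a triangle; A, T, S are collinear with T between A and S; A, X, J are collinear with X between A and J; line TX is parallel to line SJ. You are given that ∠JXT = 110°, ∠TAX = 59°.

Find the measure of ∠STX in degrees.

∠STX = 129°

1. ∠AXT = 70°  [linear pair at X on AJ]
2. ∠ATX = 51°  [△ATX]
3. ∠STX = 129°  [linear pair at T on AS]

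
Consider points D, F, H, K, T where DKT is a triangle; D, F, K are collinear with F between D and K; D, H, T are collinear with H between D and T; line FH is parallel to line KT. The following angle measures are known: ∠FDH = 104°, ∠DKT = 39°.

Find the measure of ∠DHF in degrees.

∠DHF = 37°

1. ∠KDT = 104°  [F on DK, H on DT]
2. ∠DTK = 37°  [△DKT]
3. ∠DHF = 37°  [FH∥KT, corresponding at H]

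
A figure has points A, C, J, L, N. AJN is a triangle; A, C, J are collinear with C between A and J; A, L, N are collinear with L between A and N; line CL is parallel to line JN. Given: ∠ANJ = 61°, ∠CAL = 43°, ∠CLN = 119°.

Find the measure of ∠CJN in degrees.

1. ∠ALC = 61°  [CL∥JN, corresponding at L]
2. ∠ACL = 76°  [△ACL]
3. ∠JCL = 104°  [linear pair at C on AJ]
4. ∠CJN = 76°  [CL∥JN, co-interior at J–C]

∠CJN = 76°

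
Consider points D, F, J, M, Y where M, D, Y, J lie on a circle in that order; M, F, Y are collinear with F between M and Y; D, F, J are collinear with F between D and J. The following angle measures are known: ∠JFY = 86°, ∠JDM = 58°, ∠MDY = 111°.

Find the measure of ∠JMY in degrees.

1. ∠JYM = 58°  [same arc MJ]
2. ∠MJY = 69°  [cyclic MDYJ, opposite ∠D+∠J]
3. ∠JMY = 53°  [△MYJ]

∠JMY = 53°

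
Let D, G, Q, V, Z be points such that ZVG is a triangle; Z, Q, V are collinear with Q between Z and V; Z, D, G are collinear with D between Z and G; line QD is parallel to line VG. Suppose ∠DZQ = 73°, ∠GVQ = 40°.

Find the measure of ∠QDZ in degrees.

1. ∠GZV = 73°  [Q on ZV, D on ZG]
2. ∠GVZ = 40°  [Q on ray VZ]
3. ∠VGZ = 67°  [△ZVG]
4. ∠QDZ = 67°  [QD∥VG, corresponding at D]

∠QDZ = 67°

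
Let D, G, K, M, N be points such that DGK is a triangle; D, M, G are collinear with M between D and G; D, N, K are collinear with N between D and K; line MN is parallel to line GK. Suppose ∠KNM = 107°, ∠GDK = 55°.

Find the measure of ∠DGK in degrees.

∠DGK = 52°

1. ∠DNM = 73°  [linear pair at N on DK]
2. ∠MDN = 55°  [M on DG, N on DK]
3. ∠DMN = 52°  [△DMN]
4. ∠DGK = 52°  [MN∥GK, corresponding at M]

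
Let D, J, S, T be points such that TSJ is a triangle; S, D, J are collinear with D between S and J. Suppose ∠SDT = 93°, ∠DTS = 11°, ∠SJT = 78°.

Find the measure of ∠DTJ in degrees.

∠DTJ = 15°

1. ∠JDT = 87°  [linear pair at D on SJ]
2. ∠DJT = 78°  [D on ray JS]
3. ∠DTJ = 15°  [△TDJ]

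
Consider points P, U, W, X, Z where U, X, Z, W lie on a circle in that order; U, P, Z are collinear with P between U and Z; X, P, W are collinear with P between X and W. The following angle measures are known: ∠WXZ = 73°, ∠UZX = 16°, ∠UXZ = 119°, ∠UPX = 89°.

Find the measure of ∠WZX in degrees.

∠WZX = 62°

1. ∠UWX = 16°  [same arc UX]
2. ∠XUZ = 45°  [△UXZ]
3. ∠UXW = 46°  [△UPX]
4. ∠WUX = 118°  [△UXW]
5. ∠WZX = 62°  [cyclic UXZW, opposite ∠U+∠Z]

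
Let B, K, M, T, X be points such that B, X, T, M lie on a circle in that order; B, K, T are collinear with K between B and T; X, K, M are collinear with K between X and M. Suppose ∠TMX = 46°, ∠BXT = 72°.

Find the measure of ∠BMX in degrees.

1. ∠TBX = 46°  [same arc XT]
2. ∠BTX = 62°  [△BXT]
3. ∠BMX = 62°  [same arc BX]

∠BMX = 62°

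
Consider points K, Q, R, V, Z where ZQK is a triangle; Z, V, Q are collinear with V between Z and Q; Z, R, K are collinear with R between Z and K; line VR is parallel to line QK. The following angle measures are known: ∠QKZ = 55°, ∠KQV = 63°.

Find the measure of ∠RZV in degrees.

∠RZV = 62°

1. ∠KQZ = 63°  [V on ray QZ]
2. ∠KZQ = 62°  [△ZQK]
3. ∠RZV = 62°  [V on ZQ, R on ZK]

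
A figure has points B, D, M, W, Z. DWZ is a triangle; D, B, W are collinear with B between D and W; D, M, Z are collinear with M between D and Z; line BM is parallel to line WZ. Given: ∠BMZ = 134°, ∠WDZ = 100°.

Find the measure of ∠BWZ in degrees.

1. ∠BMD = 46°  [linear pair at M on DZ]
2. ∠BDM = 100°  [B on DW, M on DZ]
3. ∠DBM = 34°  [△DBM]
4. ∠MBW = 146°  [linear pair at B on DW]
5. ∠BWZ = 34°  [BM∥WZ, co-interior at W–B]

∠BWZ = 34°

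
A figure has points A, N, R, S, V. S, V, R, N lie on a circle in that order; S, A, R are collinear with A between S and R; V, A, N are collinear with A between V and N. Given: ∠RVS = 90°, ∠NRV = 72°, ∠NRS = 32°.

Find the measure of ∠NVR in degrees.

1. ∠RNS = 90°  [cyclic SVRN, opposite ∠V+∠N]
2. ∠NSR = 58°  [△SRN]
3. ∠NVR = 58°  [same arc RN]

∠NVR = 58°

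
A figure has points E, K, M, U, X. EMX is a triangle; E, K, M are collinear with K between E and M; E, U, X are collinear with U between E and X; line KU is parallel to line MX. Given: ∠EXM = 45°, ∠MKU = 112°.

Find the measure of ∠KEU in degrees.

∠KEU = 67°

1. ∠EUK = 45°  [KU∥MX, corresponding at U]
2. ∠EKU = 68°  [linear pair at K on EM]
3. ∠KEU = 67°  [△EKU]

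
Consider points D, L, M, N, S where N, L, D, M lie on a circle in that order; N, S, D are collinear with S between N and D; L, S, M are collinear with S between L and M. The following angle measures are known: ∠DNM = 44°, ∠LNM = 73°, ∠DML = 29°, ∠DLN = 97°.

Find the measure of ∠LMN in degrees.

∠LMN = 54°

1. ∠DNL = 29°  [same arc LD]
2. ∠LDN = 54°  [△NLD]
3. ∠LMN = 54°  [same arc NL]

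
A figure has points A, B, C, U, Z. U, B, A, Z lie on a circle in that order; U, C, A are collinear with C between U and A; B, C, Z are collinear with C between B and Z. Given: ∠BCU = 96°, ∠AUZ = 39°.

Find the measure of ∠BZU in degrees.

1. ∠ACZ = 96°  [vertical angles at C]
2. ∠UCZ = 84°  [linear pair at C on UA]
3. ∠BZU = 57°  [△UCZ]

∠BZU = 57°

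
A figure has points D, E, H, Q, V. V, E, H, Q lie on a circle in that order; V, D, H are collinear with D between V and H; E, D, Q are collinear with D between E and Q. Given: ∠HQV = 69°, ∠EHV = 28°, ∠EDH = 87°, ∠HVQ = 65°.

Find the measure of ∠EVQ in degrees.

∠EVQ = 106°

1. ∠QHV = 46°  [△VHQ]
2. ∠EQV = 28°  [same arc VE]
3. ∠QEV = 46°  [same arc VQ]
4. ∠EVQ = 106°  [△VEQ]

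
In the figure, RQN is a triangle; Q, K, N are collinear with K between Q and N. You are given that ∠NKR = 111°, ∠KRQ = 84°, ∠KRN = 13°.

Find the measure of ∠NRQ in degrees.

∠NRQ = 97°

1. ∠KNR = 56°  [△RKN]
2. ∠QKR = 69°  [linear pair at K on QN]
3. ∠KQR = 27°  [△RQK]
4. ∠QNR = 56°  [K on ray NQ]
5. ∠NQR = 27°  [K on ray QN]
6. ∠NRQ = 97°  [△RQN]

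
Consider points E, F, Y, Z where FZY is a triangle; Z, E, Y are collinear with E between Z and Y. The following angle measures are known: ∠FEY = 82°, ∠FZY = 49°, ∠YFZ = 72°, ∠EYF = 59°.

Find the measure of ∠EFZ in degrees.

∠EFZ = 33°

1. ∠FEZ = 98°  [linear pair at E on ZY]
2. ∠EZF = 49°  [E on ray ZY]
3. ∠EFZ = 33°  [△FZE]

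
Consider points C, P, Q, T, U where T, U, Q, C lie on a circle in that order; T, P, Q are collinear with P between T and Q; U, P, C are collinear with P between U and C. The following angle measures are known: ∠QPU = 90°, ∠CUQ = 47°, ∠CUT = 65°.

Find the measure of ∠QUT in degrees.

1. ∠TPU = 90°  [linear pair at P on TQ]
2. ∠TQU = 43°  [△UPQ]
3. ∠QTU = 25°  [△TPU]
4. ∠QUT = 112°  [△TUQ]

∠QUT = 112°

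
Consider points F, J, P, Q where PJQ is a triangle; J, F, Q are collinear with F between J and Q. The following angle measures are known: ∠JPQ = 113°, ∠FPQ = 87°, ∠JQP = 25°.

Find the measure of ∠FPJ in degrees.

∠FPJ = 26°

1. ∠PJQ = 42°  [△PJQ]
2. ∠FQP = 25°  [F on ray QJ]
3. ∠FJP = 42°  [F on ray JQ]
4. ∠PFQ = 68°  [△PFQ]
5. ∠JFP = 112°  [linear pair at F on JQ]
6. ∠FPJ = 26°  [△PJF]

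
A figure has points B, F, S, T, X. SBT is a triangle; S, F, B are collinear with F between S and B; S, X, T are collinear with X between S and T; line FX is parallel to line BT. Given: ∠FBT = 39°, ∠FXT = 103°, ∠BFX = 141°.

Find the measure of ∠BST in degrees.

∠BST = 64°

1. ∠FXS = 77°  [linear pair at X on ST]
2. ∠SFX = 39°  [linear pair at F on SB]
3. ∠FSX = 64°  [△SFX]
4. ∠BST = 64°  [F on SB, X on ST]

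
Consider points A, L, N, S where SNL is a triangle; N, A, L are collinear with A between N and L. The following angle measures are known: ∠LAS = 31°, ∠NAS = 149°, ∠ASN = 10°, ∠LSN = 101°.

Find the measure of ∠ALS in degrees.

1. ∠ANS = 21°  [△SNA]
2. ∠LNS = 21°  [A on ray NL]
3. ∠NLS = 58°  [△SNL]
4. ∠ALS = 58°  [A on ray LN]

∠ALS = 58°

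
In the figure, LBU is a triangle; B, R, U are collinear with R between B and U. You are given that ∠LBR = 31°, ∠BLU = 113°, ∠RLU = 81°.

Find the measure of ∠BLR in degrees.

∠BLR = 32°

1. ∠LBU = 31°  [R on ray BU]
2. ∠BUL = 36°  [△LBU]
3. ∠LUR = 36°  [R on ray UB]
4. ∠LRU = 63°  [△LRU]
5. ∠BRL = 117°  [linear pair at R on BU]
6. ∠BLR = 32°  [△LBR]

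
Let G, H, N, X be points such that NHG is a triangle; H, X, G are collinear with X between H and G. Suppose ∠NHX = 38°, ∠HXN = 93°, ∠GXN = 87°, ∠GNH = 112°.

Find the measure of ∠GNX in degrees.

1. ∠GHN = 38°  [X on ray HG]
2. ∠HGN = 30°  [△NHG]
3. ∠NGX = 30°  [X on ray GH]
4. ∠GNX = 63°  [△NXG]

∠GNX = 63°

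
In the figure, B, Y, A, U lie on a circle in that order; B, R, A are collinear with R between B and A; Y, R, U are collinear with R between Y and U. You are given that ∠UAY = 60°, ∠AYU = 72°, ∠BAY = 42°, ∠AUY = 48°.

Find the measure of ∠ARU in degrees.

∠ARU = 114°

1. ∠ABU = 72°  [same arc AU]
2. ∠BUY = 42°  [same arc BY]
3. ∠BRU = 66°  [△BRU]
4. ∠ARU = 114°  [linear pair at R on BA]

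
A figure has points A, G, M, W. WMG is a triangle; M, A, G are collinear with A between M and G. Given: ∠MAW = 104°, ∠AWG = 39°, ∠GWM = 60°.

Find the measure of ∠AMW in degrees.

1. ∠GAW = 76°  [linear pair at A on MG]
2. ∠AGW = 65°  [△WAG]
3. ∠MGW = 65°  [A on ray GM]
4. ∠GMW = 55°  [△WMG]
5. ∠AMW = 55°  [A on ray MG]

∠AMW = 55°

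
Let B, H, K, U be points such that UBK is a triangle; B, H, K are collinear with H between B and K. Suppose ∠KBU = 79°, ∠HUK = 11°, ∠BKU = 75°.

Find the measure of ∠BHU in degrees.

1. ∠HKU = 75°  [H on ray KB]
2. ∠KHU = 94°  [△UHK]
3. ∠BHU = 86°  [linear pair at H on BK]

∠BHU = 86°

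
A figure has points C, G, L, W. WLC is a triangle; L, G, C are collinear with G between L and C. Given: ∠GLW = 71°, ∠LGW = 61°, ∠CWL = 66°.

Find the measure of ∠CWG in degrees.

1. ∠CLW = 71°  [G on ray LC]
2. ∠CGW = 119°  [linear pair at G on LC]
3. ∠LCW = 43°  [△WLC]
4. ∠GCW = 43°  [G on ray CL]
5. ∠CWG = 18°  [△WGC]

∠CWG = 18°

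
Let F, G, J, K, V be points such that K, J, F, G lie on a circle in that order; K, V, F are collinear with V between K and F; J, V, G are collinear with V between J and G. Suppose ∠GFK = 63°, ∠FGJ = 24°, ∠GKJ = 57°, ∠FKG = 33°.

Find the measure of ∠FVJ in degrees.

1. ∠FGK = 84°  [△KFG]
2. ∠FKJ = 24°  [same arc JF]
3. ∠FJG = 33°  [same arc FG]
4. ∠FJK = 96°  [cyclic KJFG, opposite ∠J+∠G]
5. ∠JFK = 60°  [△KJF]
6. ∠FVJ = 87°  [△JVF]

∠FVJ = 87°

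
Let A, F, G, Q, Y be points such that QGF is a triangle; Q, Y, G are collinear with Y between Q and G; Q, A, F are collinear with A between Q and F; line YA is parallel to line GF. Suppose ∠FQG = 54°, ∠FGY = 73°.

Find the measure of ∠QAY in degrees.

1. ∠FGQ = 73°  [Y on ray GQ]
2. ∠GFQ = 53°  [△QGF]
3. ∠QAY = 53°  [YA∥GF, corresponding at A]

∠QAY = 53°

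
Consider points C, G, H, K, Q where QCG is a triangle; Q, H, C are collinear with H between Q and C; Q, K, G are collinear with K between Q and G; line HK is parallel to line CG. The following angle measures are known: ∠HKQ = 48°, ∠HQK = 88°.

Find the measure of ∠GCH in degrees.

1. ∠KHQ = 44°  [△QHK]
2. ∠CHK = 136°  [linear pair at H on QC]
3. ∠GCH = 44°  [HK∥CG, co-interior at C–H]

∠GCH = 44°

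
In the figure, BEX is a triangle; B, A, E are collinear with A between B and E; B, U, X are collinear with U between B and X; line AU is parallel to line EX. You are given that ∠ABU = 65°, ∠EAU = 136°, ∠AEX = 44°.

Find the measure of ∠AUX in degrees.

∠AUX = 109°

1. ∠BAU = 44°  [linear pair at A on BE]
2. ∠AUB = 71°  [△BAU]
3. ∠AUX = 109°  [linear pair at U on BX]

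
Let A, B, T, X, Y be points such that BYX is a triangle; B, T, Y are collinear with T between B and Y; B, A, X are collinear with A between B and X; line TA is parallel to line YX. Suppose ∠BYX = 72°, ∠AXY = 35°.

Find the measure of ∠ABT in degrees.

1. ∠BXY = 35°  [A on ray XB]
2. ∠XBY = 73°  [△BYX]
3. ∠ABT = 73°  [T on BY, A on BX]

∠ABT = 73°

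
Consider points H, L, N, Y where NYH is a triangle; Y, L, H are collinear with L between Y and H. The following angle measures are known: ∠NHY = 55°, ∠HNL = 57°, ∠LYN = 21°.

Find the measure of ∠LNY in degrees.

∠LNY = 47°

1. ∠LHN = 55°  [L on ray HY]
2. ∠HLN = 68°  [△NLH]
3. ∠NLY = 112°  [linear pair at L on YH]
4. ∠LNY = 47°  [△NYL]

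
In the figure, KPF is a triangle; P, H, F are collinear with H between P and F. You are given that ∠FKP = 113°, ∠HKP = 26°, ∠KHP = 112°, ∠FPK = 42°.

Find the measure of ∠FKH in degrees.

1. ∠KFP = 25°  [△KPF]
2. ∠FHK = 68°  [linear pair at H on PF]
3. ∠HFK = 25°  [H on ray FP]
4. ∠FKH = 87°  [△KHF]

∠FKH = 87°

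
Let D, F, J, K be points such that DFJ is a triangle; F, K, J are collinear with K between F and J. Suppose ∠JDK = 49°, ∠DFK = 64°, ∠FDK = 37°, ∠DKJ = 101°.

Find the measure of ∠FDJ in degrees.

∠FDJ = 86°

1. ∠DJK = 30°  [△DKJ]
2. ∠DFJ = 64°  [K on ray FJ]
3. ∠DJF = 30°  [K on ray JF]
4. ∠FDJ = 86°  [△DFJ]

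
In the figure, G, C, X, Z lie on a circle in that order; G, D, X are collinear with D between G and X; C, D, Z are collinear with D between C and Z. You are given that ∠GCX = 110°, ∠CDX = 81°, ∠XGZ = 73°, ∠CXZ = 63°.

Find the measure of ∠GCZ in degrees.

∠GCZ = 37°

1. ∠GZX = 70°  [cyclic GCXZ, opposite ∠C+∠Z]
2. ∠GXZ = 37°  [△GXZ]
3. ∠GCZ = 37°  [same arc GZ]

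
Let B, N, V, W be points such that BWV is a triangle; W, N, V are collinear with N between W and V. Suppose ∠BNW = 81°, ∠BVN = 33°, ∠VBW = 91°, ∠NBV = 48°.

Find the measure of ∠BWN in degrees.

1. ∠BVW = 33°  [N on ray VW]
2. ∠BWV = 56°  [△BWV]
3. ∠BWN = 56°  [N on ray WV]

∠BWN = 56°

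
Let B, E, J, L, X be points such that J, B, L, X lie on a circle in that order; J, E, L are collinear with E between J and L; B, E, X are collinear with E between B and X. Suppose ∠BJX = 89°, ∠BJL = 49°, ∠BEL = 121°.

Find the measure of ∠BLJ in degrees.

∠BLJ = 19°

1. ∠BLX = 91°  [cyclic JBLX, opposite ∠J+∠L]
2. ∠BXL = 49°  [same arc BL]
3. ∠LBX = 40°  [△BLX]
4. ∠BLJ = 19°  [△BEL]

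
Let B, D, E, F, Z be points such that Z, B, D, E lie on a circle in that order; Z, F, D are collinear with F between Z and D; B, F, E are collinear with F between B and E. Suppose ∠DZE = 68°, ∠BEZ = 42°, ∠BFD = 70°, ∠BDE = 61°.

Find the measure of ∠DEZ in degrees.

1. ∠DBE = 68°  [same arc DE]
2. ∠EFZ = 70°  [△ZFE]
3. ∠BED = 51°  [△BDE]
4. ∠DFE = 110°  [linear pair at F on ZD]
5. ∠EDZ = 19°  [△DFE]
6. ∠DEZ = 93°  [△ZDE]

∠DEZ = 93°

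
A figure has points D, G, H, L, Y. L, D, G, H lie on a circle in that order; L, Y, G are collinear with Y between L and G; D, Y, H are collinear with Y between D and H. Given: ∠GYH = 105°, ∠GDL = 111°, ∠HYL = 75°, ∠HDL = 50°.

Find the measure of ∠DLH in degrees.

1. ∠GHL = 69°  [cyclic LDGH, opposite ∠D+∠H]
2. ∠HGL = 50°  [same arc LH]
3. ∠GLH = 61°  [△LGH]
4. ∠DHL = 44°  [△LYH]
5. ∠DLH = 86°  [△LDH]

∠DLH = 86°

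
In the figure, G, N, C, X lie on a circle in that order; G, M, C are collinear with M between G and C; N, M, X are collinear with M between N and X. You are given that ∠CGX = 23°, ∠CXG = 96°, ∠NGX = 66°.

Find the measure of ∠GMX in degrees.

∠GMX = 104°

1. ∠CNX = 23°  [same arc CX]
2. ∠GCX = 61°  [△GCX]
3. ∠NCX = 114°  [cyclic GNCX, opposite ∠G+∠C]
4. ∠CXN = 43°  [△NCX]
5. ∠CMX = 76°  [△CMX]
6. ∠GMX = 104°  [linear pair at M on GC]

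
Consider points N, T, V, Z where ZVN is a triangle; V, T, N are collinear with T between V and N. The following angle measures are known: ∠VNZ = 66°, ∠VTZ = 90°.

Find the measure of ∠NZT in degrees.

∠NZT = 24°

1. ∠TNZ = 66°  [T on ray NV]
2. ∠NTZ = 90°  [linear pair at T on VN]
3. ∠NZT = 24°  [△ZTN]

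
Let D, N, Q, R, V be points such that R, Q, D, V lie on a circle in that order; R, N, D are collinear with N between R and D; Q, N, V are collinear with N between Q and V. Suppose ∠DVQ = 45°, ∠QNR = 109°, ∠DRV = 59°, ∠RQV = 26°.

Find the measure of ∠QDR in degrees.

1. ∠DNQ = 71°  [linear pair at N on RD]
2. ∠DQV = 59°  [same arc DV]
3. ∠QDR = 50°  [△QND]

∠QDR = 50°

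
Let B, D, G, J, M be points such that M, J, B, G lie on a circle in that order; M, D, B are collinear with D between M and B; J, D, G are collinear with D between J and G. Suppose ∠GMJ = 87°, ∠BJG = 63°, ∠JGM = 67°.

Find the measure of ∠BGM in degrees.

∠BGM = 91°

1. ∠GJM = 26°  [△MJG]
2. ∠BMG = 63°  [same arc BG]
3. ∠GBM = 26°  [same arc MG]
4. ∠BGM = 91°  [△MBG]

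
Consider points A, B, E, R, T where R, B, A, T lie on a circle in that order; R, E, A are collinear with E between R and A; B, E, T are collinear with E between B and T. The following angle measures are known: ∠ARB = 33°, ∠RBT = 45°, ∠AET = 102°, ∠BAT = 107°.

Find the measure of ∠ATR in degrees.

1. ∠ATB = 33°  [same arc BA]
2. ∠RAT = 45°  [same arc RT]
3. ∠ABT = 40°  [△BAT]
4. ∠ART = 40°  [same arc AT]
5. ∠ATR = 95°  [△RAT]

∠ATR = 95°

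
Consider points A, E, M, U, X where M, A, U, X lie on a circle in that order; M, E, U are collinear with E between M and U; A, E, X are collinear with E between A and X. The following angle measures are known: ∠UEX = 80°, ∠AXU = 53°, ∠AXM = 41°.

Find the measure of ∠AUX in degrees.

1. ∠AEM = 80°  [vertical angles at E]
2. ∠AUM = 41°  [same arc MA]
3. ∠AEU = 100°  [linear pair at E on MU]
4. ∠UAX = 39°  [△AEU]
5. ∠AUX = 88°  [△AUX]

∠AUX = 88°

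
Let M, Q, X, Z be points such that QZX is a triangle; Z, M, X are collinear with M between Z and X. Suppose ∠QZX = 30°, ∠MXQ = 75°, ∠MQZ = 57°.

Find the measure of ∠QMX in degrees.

∠QMX = 87°

1. ∠MZQ = 30°  [M on ray ZX]
2. ∠QMZ = 93°  [△QZM]
3. ∠QMX = 87°  [linear pair at M on ZX]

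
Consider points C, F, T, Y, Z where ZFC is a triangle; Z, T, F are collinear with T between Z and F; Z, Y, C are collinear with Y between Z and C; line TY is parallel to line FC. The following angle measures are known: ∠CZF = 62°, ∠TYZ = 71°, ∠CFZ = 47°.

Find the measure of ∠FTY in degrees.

1. ∠TZY = 62°  [T on ZF, Y on ZC]
2. ∠YTZ = 47°  [△ZTY]
3. ∠FTY = 133°  [linear pair at T on ZF]

∠FTY = 133°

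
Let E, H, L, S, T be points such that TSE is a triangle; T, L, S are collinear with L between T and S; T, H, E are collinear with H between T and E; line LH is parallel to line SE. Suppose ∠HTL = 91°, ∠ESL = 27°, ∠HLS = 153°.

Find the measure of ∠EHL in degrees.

∠EHL = 118°

1. ∠HLT = 27°  [linear pair at L on TS]
2. ∠LHT = 62°  [△TLH]
3. ∠EHL = 118°  [linear pair at H on TE]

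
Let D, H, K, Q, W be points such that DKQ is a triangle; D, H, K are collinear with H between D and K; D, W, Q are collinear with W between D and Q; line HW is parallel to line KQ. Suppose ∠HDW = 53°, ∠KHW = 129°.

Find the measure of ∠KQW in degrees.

∠KQW = 76°

1. ∠DHW = 51°  [linear pair at H on DK]
2. ∠DWH = 76°  [△DHW]
3. ∠HWQ = 104°  [linear pair at W on DQ]
4. ∠KQW = 76°  [HW∥KQ, co-interior at Q–W]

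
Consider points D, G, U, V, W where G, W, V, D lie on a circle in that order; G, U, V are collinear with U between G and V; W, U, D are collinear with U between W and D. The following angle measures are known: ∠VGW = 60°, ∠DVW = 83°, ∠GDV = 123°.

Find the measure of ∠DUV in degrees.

∠DUV = 100°

1. ∠VDW = 60°  [same arc WV]
2. ∠DWV = 37°  [△WVD]
3. ∠DGV = 37°  [same arc VD]
4. ∠DVG = 20°  [△GVD]
5. ∠DUV = 100°  [△VUD]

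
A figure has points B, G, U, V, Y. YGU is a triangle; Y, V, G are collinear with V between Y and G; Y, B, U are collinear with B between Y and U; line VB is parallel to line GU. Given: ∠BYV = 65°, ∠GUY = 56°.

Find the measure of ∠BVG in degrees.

∠BVG = 121°

1. ∠GYU = 65°  [V on YG, B on YU]
2. ∠UGY = 59°  [△YGU]
3. ∠BVY = 59°  [VB∥GU, corresponding at V]
4. ∠BVG = 121°  [linear pair at V on YG]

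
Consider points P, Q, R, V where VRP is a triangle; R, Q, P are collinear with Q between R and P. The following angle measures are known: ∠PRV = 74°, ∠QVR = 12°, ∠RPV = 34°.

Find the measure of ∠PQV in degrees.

1. ∠QRV = 74°  [Q on ray RP]
2. ∠RQV = 94°  [△VRQ]
3. ∠PQV = 86°  [linear pair at Q on RP]

∠PQV = 86°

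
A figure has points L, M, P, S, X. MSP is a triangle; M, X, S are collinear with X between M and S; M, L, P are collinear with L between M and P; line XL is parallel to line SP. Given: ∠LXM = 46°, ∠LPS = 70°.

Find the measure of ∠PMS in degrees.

1. ∠MSP = 46°  [XL∥SP, corresponding at X]
2. ∠MPS = 70°  [L on ray PM]
3. ∠PMS = 64°  [△MSP]

∠PMS = 64°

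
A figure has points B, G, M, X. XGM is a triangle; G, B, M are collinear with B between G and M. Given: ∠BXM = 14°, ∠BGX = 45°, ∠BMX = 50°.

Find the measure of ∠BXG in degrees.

1. ∠MBX = 116°  [△XBM]
2. ∠GBX = 64°  [linear pair at B on GM]
3. ∠BXG = 71°  [△XGB]

∠BXG = 71°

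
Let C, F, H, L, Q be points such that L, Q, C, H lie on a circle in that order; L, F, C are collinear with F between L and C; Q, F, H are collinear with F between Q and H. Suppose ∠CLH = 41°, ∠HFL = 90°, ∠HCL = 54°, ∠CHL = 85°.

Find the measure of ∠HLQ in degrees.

∠HLQ = 77°

1. ∠LHQ = 49°  [△LFH]
2. ∠HQL = 54°  [same arc LH]
3. ∠HLQ = 77°  [△LQH]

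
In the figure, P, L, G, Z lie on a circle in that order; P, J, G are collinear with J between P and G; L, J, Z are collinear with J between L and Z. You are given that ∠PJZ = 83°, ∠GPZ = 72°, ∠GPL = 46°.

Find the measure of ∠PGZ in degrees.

1. ∠GJZ = 97°  [linear pair at J on PG]
2. ∠GZL = 46°  [same arc LG]
3. ∠PGZ = 37°  [△GJZ]

∠PGZ = 37°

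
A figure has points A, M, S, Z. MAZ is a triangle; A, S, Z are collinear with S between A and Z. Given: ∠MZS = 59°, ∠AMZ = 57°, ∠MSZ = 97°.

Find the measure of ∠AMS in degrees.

1. ∠AZM = 59°  [S on ray ZA]
2. ∠MAZ = 64°  [△MAZ]
3. ∠ASM = 83°  [linear pair at S on AZ]
4. ∠MAS = 64°  [S on ray AZ]
5. ∠AMS = 33°  [△MAS]

∠AMS = 33°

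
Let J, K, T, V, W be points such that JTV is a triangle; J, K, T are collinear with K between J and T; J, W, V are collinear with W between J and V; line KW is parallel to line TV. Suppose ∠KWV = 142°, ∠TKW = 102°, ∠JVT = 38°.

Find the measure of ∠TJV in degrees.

∠TJV = 64°

1. ∠JWK = 38°  [linear pair at W on JV]
2. ∠JKW = 78°  [linear pair at K on JT]
3. ∠KJW = 64°  [△JKW]
4. ∠TJV = 64°  [K on JT, W on JV]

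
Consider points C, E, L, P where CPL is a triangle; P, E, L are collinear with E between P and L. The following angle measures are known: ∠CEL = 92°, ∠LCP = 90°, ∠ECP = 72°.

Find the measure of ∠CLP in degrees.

∠CLP = 70°

1. ∠CEP = 88°  [linear pair at E on PL]
2. ∠CPE = 20°  [△CPE]
3. ∠CPL = 20°  [E on ray PL]
4. ∠CLP = 70°  [△CPL]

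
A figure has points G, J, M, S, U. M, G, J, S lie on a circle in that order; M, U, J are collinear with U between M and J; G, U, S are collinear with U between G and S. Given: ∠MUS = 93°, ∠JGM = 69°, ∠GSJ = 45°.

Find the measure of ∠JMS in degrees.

∠JMS = 21°

1. ∠JUS = 87°  [linear pair at U on MJ]
2. ∠JSM = 111°  [cyclic MGJS, opposite ∠G+∠S]
3. ∠MJS = 48°  [△JUS]
4. ∠JMS = 21°  [△MJS]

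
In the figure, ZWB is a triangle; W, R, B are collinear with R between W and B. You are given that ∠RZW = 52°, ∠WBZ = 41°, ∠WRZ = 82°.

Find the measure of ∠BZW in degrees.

1. ∠RWZ = 46°  [△ZWR]
2. ∠BWZ = 46°  [R on ray WB]
3. ∠BZW = 93°  [△ZWB]

∠BZW = 93°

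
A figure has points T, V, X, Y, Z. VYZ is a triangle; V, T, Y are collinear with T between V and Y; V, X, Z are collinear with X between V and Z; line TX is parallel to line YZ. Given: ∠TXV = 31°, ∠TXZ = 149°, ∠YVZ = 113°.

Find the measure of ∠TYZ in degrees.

∠TYZ = 36°

1. ∠VZY = 31°  [TX∥YZ, corresponding at X]
2. ∠VYZ = 36°  [△VYZ]
3. ∠TYZ = 36°  [T on ray YV]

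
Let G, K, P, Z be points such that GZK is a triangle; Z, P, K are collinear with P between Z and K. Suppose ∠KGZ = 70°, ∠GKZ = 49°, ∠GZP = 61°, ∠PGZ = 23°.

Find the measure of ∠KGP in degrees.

∠KGP = 47°

1. ∠GKP = 49°  [P on ray KZ]
2. ∠GPZ = 96°  [△GZP]
3. ∠GPK = 84°  [linear pair at P on ZK]
4. ∠KGP = 47°  [△GPK]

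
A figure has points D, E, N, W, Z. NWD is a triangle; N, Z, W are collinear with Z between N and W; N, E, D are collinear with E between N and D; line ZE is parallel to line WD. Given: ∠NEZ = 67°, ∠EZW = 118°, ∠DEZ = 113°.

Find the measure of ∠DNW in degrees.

1. ∠EZN = 62°  [linear pair at Z on NW]
2. ∠ENZ = 51°  [△NZE]
3. ∠DNW = 51°  [Z on NW, E on ND]

∠DNW = 51°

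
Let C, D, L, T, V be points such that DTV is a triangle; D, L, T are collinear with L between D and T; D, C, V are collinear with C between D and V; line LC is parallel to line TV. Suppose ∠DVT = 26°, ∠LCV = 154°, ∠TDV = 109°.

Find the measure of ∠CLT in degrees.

∠CLT = 135°

1. ∠DTV = 45°  [△DTV]
2. ∠CLD = 45°  [LC∥TV, corresponding at L]
3. ∠CLT = 135°  [linear pair at L on DT]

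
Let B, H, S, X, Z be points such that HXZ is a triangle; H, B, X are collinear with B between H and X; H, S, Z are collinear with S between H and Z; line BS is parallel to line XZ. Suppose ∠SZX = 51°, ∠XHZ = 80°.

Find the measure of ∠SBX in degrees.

1. ∠HZX = 51°  [S on ray ZH]
2. ∠HXZ = 49°  [△HXZ]
3. ∠HBS = 49°  [BS∥XZ, corresponding at B]
4. ∠SBX = 131°  [linear pair at B on HX]

∠SBX = 131°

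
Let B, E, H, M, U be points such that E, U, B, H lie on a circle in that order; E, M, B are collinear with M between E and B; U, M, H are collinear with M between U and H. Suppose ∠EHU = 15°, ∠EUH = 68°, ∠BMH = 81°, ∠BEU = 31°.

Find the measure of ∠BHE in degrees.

1. ∠EBU = 15°  [same arc EU]
2. ∠BUE = 134°  [△EUB]
3. ∠BHE = 46°  [cyclic EUBH, opposite ∠U+∠H]

∠BHE = 46°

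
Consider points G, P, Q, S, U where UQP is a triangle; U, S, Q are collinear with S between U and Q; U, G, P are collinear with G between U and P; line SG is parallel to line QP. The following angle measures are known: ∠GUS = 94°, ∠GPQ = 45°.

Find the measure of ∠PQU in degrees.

1. ∠PUQ = 94°  [S on UQ, G on UP]
2. ∠QPU = 45°  [G on ray PU]
3. ∠PQU = 41°  [△UQP]

∠PQU = 41°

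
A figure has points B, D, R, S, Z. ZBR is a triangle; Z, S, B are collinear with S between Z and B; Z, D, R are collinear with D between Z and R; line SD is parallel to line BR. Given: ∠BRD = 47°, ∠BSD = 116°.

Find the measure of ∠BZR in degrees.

1. ∠BRZ = 47°  [D on ray RZ]
2. ∠DSZ = 64°  [linear pair at S on ZB]
3. ∠SDZ = 47°  [SD∥BR, corresponding at D]
4. ∠DZS = 69°  [△ZSD]
5. ∠BZR = 69°  [S on ZB, D on ZR]

∠BZR = 69°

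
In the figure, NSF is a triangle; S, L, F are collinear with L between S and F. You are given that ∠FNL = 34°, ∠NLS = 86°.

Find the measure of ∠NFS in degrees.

∠NFS = 52°

1. ∠FLN = 94°  [linear pair at L on SF]
2. ∠LFN = 52°  [△NLF]
3. ∠NFS = 52°  [L on ray FS]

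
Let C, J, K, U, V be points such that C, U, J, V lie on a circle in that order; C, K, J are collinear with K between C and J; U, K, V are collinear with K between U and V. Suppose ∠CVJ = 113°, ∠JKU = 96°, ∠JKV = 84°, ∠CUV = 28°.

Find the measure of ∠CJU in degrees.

∠CJU = 45°

1. ∠CUJ = 67°  [cyclic CUJV, opposite ∠U+∠V]
2. ∠CKU = 84°  [linear pair at K on CJ]
3. ∠JCU = 68°  [△CKU]
4. ∠CJU = 45°  [△CUJ]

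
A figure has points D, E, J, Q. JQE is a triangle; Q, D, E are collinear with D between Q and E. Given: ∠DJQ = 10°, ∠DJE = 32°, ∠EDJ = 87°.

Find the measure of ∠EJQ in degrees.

∠EJQ = 42°

1. ∠DEJ = 61°  [△JDE]
2. ∠JDQ = 93°  [linear pair at D on QE]
3. ∠JEQ = 61°  [D on ray EQ]
4. ∠DQJ = 77°  [△JQD]
5. ∠EQJ = 77°  [D on ray QE]
6. ∠EJQ = 42°  [△JQE]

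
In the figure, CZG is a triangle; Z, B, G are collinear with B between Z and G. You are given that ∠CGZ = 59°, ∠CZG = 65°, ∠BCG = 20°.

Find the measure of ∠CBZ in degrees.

∠CBZ = 79°

1. ∠BGC = 59°  [B on ray GZ]
2. ∠CBG = 101°  [△CBG]
3. ∠CBZ = 79°  [linear pair at B on ZG]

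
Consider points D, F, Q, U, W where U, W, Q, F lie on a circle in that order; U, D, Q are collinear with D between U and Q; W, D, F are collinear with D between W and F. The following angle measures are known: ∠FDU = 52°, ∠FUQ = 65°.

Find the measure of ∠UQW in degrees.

∠UQW = 63°

1. ∠QDW = 52°  [vertical angles at D]
2. ∠FWQ = 65°  [same arc QF]
3. ∠UQW = 63°  [△WDQ]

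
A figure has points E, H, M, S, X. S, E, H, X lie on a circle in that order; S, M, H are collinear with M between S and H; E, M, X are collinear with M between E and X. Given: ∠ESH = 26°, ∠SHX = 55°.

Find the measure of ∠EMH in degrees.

1. ∠SEX = 55°  [same arc SX]
2. ∠EMS = 99°  [△SME]
3. ∠EMH = 81°  [linear pair at M on SH]

∠EMH = 81°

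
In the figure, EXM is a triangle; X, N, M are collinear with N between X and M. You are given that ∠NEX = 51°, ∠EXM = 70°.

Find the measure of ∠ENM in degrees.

1. ∠EXN = 70°  [N on ray XM]
2. ∠ENX = 59°  [△EXN]
3. ∠ENM = 121°  [linear pair at N on XM]

∠ENM = 121°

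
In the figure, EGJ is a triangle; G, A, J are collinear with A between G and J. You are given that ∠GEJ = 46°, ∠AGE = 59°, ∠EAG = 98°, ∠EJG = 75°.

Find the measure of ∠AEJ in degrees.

1. ∠EAJ = 82°  [linear pair at A on GJ]
2. ∠AJE = 75°  [A on ray JG]
3. ∠AEJ = 23°  [△EAJ]

∠AEJ = 23°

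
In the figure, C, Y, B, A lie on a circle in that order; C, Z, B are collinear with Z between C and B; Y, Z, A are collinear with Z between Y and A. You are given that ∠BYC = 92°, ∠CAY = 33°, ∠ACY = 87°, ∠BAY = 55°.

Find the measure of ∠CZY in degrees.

∠CZY = 65°

1. ∠AYC = 60°  [△CYA]
2. ∠BCY = 55°  [same arc YB]
3. ∠CZY = 65°  [△CZY]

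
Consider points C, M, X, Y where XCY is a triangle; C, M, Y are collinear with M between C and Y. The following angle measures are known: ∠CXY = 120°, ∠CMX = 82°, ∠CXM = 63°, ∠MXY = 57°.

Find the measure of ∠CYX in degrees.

1. ∠XMY = 98°  [linear pair at M on CY]
2. ∠MYX = 25°  [△XMY]
3. ∠CYX = 25°  [M on ray YC]

∠CYX = 25°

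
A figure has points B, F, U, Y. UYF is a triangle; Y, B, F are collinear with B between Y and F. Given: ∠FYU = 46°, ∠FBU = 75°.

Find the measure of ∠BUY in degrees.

1. ∠BYU = 46°  [B on ray YF]
2. ∠UBY = 105°  [linear pair at B on YF]
3. ∠BUY = 29°  [△UYB]

∠BUY = 29°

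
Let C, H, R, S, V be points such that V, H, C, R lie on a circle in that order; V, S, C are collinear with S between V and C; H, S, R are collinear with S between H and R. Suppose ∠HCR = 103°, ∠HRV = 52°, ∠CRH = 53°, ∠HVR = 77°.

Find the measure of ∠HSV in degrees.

1. ∠RHV = 51°  [△VHR]
2. ∠CVH = 53°  [same arc HC]
3. ∠HSV = 76°  [△VSH]

∠HSV = 76°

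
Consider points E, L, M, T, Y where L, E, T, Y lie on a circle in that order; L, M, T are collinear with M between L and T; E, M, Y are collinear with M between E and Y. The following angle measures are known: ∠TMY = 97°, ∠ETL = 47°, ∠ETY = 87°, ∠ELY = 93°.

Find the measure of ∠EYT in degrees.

1. ∠EML = 97°  [vertical angles at M]
2. ∠EYL = 47°  [same arc LE]
3. ∠LEY = 40°  [△LEY]
4. ∠ELT = 43°  [△LME]
5. ∠EYT = 43°  [same arc ET]

∠EYT = 43°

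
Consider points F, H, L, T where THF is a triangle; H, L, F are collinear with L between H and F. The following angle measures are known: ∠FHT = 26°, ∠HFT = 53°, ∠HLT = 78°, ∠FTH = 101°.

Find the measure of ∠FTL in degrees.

∠FTL = 25°

1. ∠LFT = 53°  [L on ray FH]
2. ∠FLT = 102°  [linear pair at L on HF]
3. ∠FTL = 25°  [△TLF]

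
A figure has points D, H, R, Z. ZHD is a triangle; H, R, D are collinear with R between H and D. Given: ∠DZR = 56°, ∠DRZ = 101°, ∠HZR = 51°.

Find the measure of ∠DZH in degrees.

∠DZH = 107°

1. ∠RDZ = 23°  [△ZRD]
2. ∠HRZ = 79°  [linear pair at R on HD]
3. ∠RHZ = 50°  [△ZHR]
4. ∠HDZ = 23°  [R on ray DH]
5. ∠DHZ = 50°  [R on ray HD]
6. ∠DZH = 107°  [△ZHD]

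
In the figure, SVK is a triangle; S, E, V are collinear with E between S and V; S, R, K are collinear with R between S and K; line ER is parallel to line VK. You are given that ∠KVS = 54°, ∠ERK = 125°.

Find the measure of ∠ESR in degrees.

∠ESR = 71°

1. ∠RES = 54°  [ER∥VK, corresponding at E]
2. ∠ERS = 55°  [linear pair at R on SK]
3. ∠ESR = 71°  [△SER]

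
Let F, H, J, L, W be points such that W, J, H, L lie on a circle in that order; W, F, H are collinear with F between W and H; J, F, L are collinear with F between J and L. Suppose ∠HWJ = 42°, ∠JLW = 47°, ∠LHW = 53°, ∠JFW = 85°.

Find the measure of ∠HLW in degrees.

1. ∠JHW = 47°  [same arc WJ]
2. ∠HJW = 91°  [△WJH]
3. ∠HLW = 89°  [cyclic WJHL, opposite ∠J+∠L]

∠HLW = 89°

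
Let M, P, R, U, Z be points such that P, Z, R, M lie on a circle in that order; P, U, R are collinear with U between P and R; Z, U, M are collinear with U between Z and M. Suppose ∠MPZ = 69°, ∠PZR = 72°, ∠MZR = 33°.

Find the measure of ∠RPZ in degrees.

∠RPZ = 36°

1. ∠MRZ = 111°  [cyclic PZRM, opposite ∠P+∠R]
2. ∠RMZ = 36°  [△ZRM]
3. ∠RPZ = 36°  [same arc ZR]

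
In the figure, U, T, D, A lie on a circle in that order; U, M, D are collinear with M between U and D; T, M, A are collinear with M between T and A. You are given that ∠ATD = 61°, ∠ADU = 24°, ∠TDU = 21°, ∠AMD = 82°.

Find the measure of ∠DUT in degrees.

1. ∠ATU = 24°  [same arc UA]
2. ∠TMU = 82°  [vertical angles at M]
3. ∠DUT = 74°  [△UMT]

∠DUT = 74°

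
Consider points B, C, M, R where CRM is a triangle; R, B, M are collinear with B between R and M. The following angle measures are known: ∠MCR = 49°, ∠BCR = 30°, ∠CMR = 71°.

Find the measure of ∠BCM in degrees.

∠BCM = 19°

1. ∠CRM = 60°  [△CRM]
2. ∠BMC = 71°  [B on ray MR]
3. ∠BRC = 60°  [B on ray RM]
4. ∠CBR = 90°  [△CRB]
5. ∠CBM = 90°  [linear pair at B on RM]
6. ∠BCM = 19°  [△CBM]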